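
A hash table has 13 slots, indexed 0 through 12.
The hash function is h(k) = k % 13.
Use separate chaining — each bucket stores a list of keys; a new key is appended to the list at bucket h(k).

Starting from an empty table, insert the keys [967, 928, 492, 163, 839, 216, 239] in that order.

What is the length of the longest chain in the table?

3

Insert 967: h=5, bucket 5 empty -> new chain.
Insert 928: h=5, bucket 5 nonempty -> append to chain.
Insert 492: h=11, bucket 11 empty -> new chain.
Insert 163: h=7, bucket 7 empty -> new chain.
Insert 839: h=7, bucket 7 nonempty -> append to chain.
Insert 216: h=8, bucket 8 empty -> new chain.
Insert 239: h=5, bucket 5 nonempty -> append to chain.
Final buckets:
0: -
1: -
2: -
3: -
4: -
5: 967 -> 928 -> 239
6: -
7: 163 -> 839
8: 216
9: -
10: -
11: 492
12: -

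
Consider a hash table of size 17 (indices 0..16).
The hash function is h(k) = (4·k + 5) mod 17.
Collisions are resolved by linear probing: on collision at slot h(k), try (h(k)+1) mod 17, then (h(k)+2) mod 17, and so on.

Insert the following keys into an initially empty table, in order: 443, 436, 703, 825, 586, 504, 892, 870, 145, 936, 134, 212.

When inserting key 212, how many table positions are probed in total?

443 hashes to 9; slot 9 is free => place at 9.
436 hashes to 15; slot 15 is free => place at 15.
703 hashes to 12; slot 12 is free => place at 12.
825 hashes to 7; slot 7 is free => place at 7.
586 hashes to 3; slot 3 is free => place at 3.
504 hashes to 15; 15 taken => place at 16.
892 hashes to 3; 3 taken => place at 4.
870 hashes to 0; slot 0 is free => place at 0.
145 hashes to 7; 7 taken => place at 8.
936 hashes to 9; 9 taken => place at 10.
134 hashes to 14; slot 14 is free => place at 14.
212 hashes to 3; 3,4 taken => place at 5.
Table: [870, _, _, 586, 892, 212, _, 825, 145, 443, 936, _, 703, _, 134, 436, 504]

3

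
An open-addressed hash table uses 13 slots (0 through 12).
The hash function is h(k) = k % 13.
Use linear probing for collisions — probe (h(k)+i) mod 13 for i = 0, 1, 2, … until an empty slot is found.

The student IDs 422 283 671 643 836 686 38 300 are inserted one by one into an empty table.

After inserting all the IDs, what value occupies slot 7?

643

Insert 422: h=6, slot 6 empty -> index 6.
Insert 283: h=10, slot 10 empty -> index 10.
Insert 671: h=8, slot 8 empty -> index 8.
Insert 643: h=6, slot 6 occupied -> index 7.
Insert 836: h=4, slot 4 empty -> index 4.
Insert 686: h=10, slot 10 occupied -> index 11.
Insert 38: h=12, slot 12 empty -> index 12.
Insert 300: h=1, slot 1 empty -> index 1.
Table: [., 300, ., ., 836, ., 422, 643, 671, ., 283, 686, 38]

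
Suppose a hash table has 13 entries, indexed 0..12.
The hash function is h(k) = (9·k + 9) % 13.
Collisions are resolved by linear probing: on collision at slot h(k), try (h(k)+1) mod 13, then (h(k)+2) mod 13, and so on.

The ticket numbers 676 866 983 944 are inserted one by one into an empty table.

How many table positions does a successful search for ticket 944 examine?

3

676 hashes to 9; slot 9 is free -> place at 9.
866 hashes to 3; slot 3 is free -> place at 3.
983 hashes to 3; 3 taken -> place at 4.
944 hashes to 3; 3,4 taken -> place at 5.
Table: [., ., ., 866, 983, 944, ., ., ., 676, ., ., .]
Lookup 944: h=3, probe 3,4,5 → found at 5.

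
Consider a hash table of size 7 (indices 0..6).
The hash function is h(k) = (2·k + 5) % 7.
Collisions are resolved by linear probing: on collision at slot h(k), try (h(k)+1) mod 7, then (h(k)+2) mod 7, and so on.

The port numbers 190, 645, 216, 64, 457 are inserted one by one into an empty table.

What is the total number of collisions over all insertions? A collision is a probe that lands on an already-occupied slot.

5

190 hashes to 0; slot 0 is free → place at 0.
645 hashes to 0; 0 taken → place at 1.
216 hashes to 3; slot 3 is free → place at 3.
64 hashes to 0; 0,1 taken → place at 2.
457 hashes to 2; 2,3 taken → place at 4.
Table: [190, 645, 64, 216, 457, _, _]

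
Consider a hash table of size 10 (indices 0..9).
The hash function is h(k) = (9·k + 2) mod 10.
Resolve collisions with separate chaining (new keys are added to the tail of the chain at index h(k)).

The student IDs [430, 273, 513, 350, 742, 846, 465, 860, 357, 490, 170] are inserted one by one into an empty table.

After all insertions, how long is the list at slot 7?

430 → bucket 2
273 → bucket 9
513 → bucket 9 (collision)
350 → bucket 2 (collision)
742 → bucket 0
846 → bucket 6
465 → bucket 7
860 → bucket 2 (collision)
357 → bucket 5
490 → bucket 2 (collision)
170 → bucket 2 (collision)
Final buckets:
0: 742
1: .
2: 430 -> 350 -> 860 -> 490 -> 170
3: .
4: .
5: 357
6: 846
7: 465
8: .
9: 273 -> 513

1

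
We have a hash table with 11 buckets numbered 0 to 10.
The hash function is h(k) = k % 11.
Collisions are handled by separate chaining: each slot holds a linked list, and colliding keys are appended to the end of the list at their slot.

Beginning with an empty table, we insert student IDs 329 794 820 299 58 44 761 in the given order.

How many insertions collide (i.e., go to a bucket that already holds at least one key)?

2

Insert 329: h=10, bucket 10 empty → new chain.
Insert 794: h=2, bucket 2 empty → new chain.
Insert 820: h=6, bucket 6 empty → new chain.
Insert 299: h=2, bucket 2 nonempty → append to chain.
Insert 58: h=3, bucket 3 empty → new chain.
Insert 44: h=0, bucket 0 empty → new chain.
Insert 761: h=2, bucket 2 nonempty → append to chain.
Final buckets:
0: 44
1: —
2: 794 -> 299 -> 761
3: 58
4: —
5: —
6: 820
7: —
8: —
9: —
10: 329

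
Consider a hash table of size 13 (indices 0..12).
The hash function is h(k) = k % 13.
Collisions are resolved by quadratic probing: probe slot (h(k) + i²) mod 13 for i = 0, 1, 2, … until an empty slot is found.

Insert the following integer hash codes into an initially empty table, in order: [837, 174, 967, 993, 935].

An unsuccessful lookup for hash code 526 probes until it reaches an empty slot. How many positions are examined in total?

837: h=5 => slot 5
174: h=5, probe 5,6 => slot 6
967: h=5, probe 5,6,9 => slot 9
993: h=5, probe 5,6,9,1 => slot 1
935: h=12 => slot 12
Table: [_, 993, _, _, _, 837, 174, _, _, 967, _, _, 935]
Lookup 526: h=6, probe 6,7 → slot 7 empty, not found.

2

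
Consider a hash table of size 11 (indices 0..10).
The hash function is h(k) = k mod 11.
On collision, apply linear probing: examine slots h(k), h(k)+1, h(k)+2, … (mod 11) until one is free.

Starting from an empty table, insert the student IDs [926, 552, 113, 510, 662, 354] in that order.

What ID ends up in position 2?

926

926 hashes to 2; slot 2 is free -> place at 2.
552 hashes to 2; 2 taken -> place at 3.
113 hashes to 3; 3 taken -> place at 4.
510 hashes to 4; 4 taken -> place at 5.
662 hashes to 2; 2,3,4,5 taken -> place at 6.
354 hashes to 2; 2,3,4,5,6 taken -> place at 7.
Table: [-, -, 926, 552, 113, 510, 662, 354, -, -, -]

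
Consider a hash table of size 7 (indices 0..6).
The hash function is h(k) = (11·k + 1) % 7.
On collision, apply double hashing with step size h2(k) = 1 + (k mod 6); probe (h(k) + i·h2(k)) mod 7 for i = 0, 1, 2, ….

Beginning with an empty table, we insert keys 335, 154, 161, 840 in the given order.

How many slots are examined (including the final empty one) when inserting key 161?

335 hashes to 4; slot 4 is free → place at 4.
154 hashes to 1; slot 1 is free → place at 1.
161 hashes to 1, h2=6; 1 taken → place at 0.
840 hashes to 1, h2=1; 1 taken → place at 2.
Table: [161, 154, 840, —, 335, —, —]

2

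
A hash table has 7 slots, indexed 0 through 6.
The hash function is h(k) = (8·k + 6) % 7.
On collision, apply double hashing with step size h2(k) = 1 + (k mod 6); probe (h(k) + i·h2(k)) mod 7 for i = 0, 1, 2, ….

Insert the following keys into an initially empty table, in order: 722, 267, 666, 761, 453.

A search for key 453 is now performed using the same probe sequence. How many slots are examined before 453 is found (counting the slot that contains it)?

722: h=0 => slot 0
267: h=0, h2=4, probe 0,4 => slot 4
666: h=0, h2=1, probe 0,1 => slot 1
761: h=4, h2=6, probe 4,3 => slot 3
453: h=4, h2=4, probe 4,1,5 => slot 5
Table: [722, 666, ., 761, 267, 453, .]
Lookup 453: h=4, h2=4, probe 4,1,5 → found at 5.

3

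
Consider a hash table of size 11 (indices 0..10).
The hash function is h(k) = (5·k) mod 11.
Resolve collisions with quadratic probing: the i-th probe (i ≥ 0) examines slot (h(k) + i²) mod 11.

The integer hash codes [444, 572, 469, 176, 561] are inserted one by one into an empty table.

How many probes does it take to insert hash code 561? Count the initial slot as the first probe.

Insert 444: h=9, slot 9 empty -> index 9.
Insert 572: h=0, slot 0 empty -> index 0.
Insert 469: h=2, slot 2 empty -> index 2.
Insert 176: h=0, slot 0 occupied -> index 1.
Insert 561: h=0, slots 0,1 occupied -> index 4.
Table: [572, 176, 469, -, 561, -, -, -, -, 444, -]

3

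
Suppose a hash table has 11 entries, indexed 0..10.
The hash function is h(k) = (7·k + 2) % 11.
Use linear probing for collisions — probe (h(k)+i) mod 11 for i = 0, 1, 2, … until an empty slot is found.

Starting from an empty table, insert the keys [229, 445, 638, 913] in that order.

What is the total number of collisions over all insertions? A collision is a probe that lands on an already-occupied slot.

1

229 hashes to 10; slot 10 is free → place at 10.
445 hashes to 4; slot 4 is free → place at 4.
638 hashes to 2; slot 2 is free → place at 2.
913 hashes to 2; 2 taken → place at 3.
Table: [., ., 638, 913, 445, ., ., ., ., ., 229]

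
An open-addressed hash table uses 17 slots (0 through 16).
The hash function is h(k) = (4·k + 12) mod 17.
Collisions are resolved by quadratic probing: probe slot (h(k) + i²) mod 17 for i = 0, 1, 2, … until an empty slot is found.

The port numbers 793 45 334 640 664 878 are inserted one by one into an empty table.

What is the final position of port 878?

793 hashes to 5; slot 5 is free => place at 5.
45 hashes to 5; 5 taken => place at 6.
334 hashes to 5; 5,6 taken => place at 9.
640 hashes to 5; 5,6,9 taken => place at 14.
664 hashes to 16; slot 16 is free => place at 16.
878 hashes to 5; 5,6,9,14 taken => place at 4.
Table: [∅, ∅, ∅, ∅, 878, 793, 45, ∅, ∅, 334, ∅, ∅, ∅, ∅, 640, ∅, 664]

4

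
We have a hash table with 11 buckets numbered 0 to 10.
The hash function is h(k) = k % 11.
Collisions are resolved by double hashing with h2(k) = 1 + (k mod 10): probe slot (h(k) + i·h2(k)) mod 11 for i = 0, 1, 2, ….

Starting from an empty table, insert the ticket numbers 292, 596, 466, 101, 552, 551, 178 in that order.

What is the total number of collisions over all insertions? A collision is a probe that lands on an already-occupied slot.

Insert 292: h=6, slot 6 empty → index 6.
Insert 596: h=2, slot 2 empty → index 2.
Insert 466: h=4, slot 4 empty → index 4.
Insert 101: h=2, h2=2, slots 2,4,6 occupied → index 8.
Insert 552: h=2, h2=3, slot 2 occupied → index 5.
Insert 551: h=1, slot 1 empty → index 1.
Insert 178: h=2, h2=9, slot 2 occupied → index 0.
Table: [178, 551, 596, -, 466, 552, 292, -, 101, -, -]

5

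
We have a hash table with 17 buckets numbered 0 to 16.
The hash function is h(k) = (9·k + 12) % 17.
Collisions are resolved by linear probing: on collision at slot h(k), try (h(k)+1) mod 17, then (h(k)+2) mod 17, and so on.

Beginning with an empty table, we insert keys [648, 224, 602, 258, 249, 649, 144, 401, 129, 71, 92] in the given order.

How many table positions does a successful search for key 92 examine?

Insert 648: h=13, slot 13 empty -> index 13.
Insert 224: h=5, slot 5 empty -> index 5.
Insert 602: h=7, slot 7 empty -> index 7.
Insert 258: h=5, slot 5 occupied -> index 6.
Insert 249: h=9, slot 9 empty -> index 9.
Insert 649: h=5, slots 5,6,7 occupied -> index 8.
Insert 144: h=16, slot 16 empty -> index 16.
Insert 401: h=0, slot 0 empty -> index 0.
Insert 129: h=0, slot 0 occupied -> index 1.
Insert 71: h=5, slots 5,6,7,8,9 occupied -> index 10.
Insert 92: h=7, slots 7,8,9,10 occupied -> index 11.
Table: [401, 129, ., ., ., 224, 258, 602, 649, 249, 71, 92, ., 648, ., ., 144]
Lookup 92: h=7, probe 7,8,9,10,11 → found at 11.

5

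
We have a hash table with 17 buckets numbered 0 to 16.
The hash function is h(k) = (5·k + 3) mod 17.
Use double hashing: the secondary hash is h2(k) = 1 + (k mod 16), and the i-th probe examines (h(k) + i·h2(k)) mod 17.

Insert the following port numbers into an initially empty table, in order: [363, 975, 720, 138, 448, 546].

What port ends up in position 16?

363

363 hashes to 16; slot 16 is free => place at 16.
975 hashes to 16, h2=16; 16 taken => place at 15.
720 hashes to 16, h2=1; 16 taken => place at 0.
138 hashes to 13; slot 13 is free => place at 13.
448 hashes to 16, h2=1; 16,0 taken => place at 1.
546 hashes to 13, h2=3; 13,16 taken => place at 2.
Table: [720, 448, 546, _, _, _, _, _, _, _, _, _, _, 138, _, 975, 363]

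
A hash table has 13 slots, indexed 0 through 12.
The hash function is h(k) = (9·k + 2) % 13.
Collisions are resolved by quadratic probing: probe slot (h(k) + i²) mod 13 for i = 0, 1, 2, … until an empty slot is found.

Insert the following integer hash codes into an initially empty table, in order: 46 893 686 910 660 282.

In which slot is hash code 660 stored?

10

46: h=0 => slot 0
893: h=5 => slot 5
686: h=1 => slot 1
910: h=2 => slot 2
660: h=1, probe 1,2,5,10 => slot 10
282: h=5, probe 5,6 => slot 6
Table: [46, 686, 910, _, _, 893, 282, _, _, _, 660, _, _]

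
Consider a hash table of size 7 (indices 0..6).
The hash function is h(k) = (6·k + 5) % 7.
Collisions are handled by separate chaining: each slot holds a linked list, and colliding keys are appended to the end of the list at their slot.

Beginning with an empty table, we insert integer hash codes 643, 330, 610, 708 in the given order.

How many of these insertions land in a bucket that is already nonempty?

Insert 643: h=6, bucket 6 empty → new chain.
Insert 330: h=4, bucket 4 empty → new chain.
Insert 610: h=4, bucket 4 nonempty → append to chain.
Insert 708: h=4, bucket 4 nonempty → append to chain.
Final buckets:
0: -
1: -
2: -
3: -
4: 330 -> 610 -> 708
5: -
6: 643

2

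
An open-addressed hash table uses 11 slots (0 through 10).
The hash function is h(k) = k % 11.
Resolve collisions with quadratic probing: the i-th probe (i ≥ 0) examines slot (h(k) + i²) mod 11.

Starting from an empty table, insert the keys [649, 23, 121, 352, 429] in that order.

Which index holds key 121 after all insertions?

4

649 hashes to 0; slot 0 is free => place at 0.
23 hashes to 1; slot 1 is free => place at 1.
121 hashes to 0; 0,1 taken => place at 4.
352 hashes to 0; 0,1,4 taken => place at 9.
429 hashes to 0; 0,1,4,9 taken => place at 5.
Table: [649, 23, _, _, 121, 429, _, _, _, 352, _]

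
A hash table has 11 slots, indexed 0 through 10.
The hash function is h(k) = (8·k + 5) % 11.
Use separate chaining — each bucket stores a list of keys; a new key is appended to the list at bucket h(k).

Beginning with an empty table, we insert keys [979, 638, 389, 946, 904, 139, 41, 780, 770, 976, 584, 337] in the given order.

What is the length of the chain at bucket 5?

4

Insert 979: h=5, bucket 5 empty -> new chain.
Insert 638: h=5, bucket 5 nonempty -> append to chain.
Insert 389: h=4, bucket 4 empty -> new chain.
Insert 946: h=5, bucket 5 nonempty -> append to chain.
Insert 904: h=10, bucket 10 empty -> new chain.
Insert 139: h=6, bucket 6 empty -> new chain.
Insert 41: h=3, bucket 3 empty -> new chain.
Insert 780: h=8, bucket 8 empty -> new chain.
Insert 770: h=5, bucket 5 nonempty -> append to chain.
Insert 976: h=3, bucket 3 nonempty -> append to chain.
Insert 584: h=2, bucket 2 empty -> new chain.
Insert 337: h=6, bucket 6 nonempty -> append to chain.
Final buckets:
0: _
1: _
2: 584
3: 41 -> 976
4: 389
5: 979 -> 638 -> 946 -> 770
6: 139 -> 337
7: _
8: 780
9: _
10: 904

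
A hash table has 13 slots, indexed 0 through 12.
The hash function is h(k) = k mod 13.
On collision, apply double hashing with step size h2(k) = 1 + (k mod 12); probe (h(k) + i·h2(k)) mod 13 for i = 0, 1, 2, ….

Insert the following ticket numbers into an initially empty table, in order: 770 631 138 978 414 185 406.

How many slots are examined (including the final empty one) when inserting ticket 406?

2

770: h=3 => slot 3
631: h=7 => slot 7
138: h=8 => slot 8
978: h=3, h2=7, probe 3,10 => slot 10
414: h=11 => slot 11
185: h=3, h2=6, probe 3,9 => slot 9
406: h=3, h2=11, probe 3,1 => slot 1
Table: [-, 406, -, 770, -, -, -, 631, 138, 185, 978, 414, -]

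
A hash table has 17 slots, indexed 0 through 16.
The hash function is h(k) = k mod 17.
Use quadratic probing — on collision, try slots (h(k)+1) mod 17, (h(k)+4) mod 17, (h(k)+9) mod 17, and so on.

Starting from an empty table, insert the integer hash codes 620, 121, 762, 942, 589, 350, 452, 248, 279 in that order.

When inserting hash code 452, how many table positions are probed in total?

620: h=8 -> slot 8
121: h=2 -> slot 2
762: h=14 -> slot 14
942: h=7 -> slot 7
589: h=11 -> slot 11
350: h=10 -> slot 10
452: h=10, probe 10,11,14,2,9 -> slot 9
248: h=10, probe 10,11,14,2,9,1 -> slot 1
279: h=7, probe 7,8,11,16 -> slot 16
Table: [., 248, 121, ., ., ., ., 942, 620, 452, 350, 589, ., ., 762, ., 279]

5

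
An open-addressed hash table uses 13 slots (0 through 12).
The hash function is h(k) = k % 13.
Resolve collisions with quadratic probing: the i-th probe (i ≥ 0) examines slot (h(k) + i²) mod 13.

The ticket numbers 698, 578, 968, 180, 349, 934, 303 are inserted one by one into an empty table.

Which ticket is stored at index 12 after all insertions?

349

698 hashes to 9; slot 9 is free → place at 9.
578 hashes to 6; slot 6 is free → place at 6.
968 hashes to 6; 6 taken → place at 7.
180 hashes to 11; slot 11 is free → place at 11.
349 hashes to 11; 11 taken → place at 12.
934 hashes to 11; 11,12 taken → place at 2.
303 hashes to 4; slot 4 is free → place at 4.
Table: [_, _, 934, _, 303, _, 578, 968, _, 698, _, 180, 349]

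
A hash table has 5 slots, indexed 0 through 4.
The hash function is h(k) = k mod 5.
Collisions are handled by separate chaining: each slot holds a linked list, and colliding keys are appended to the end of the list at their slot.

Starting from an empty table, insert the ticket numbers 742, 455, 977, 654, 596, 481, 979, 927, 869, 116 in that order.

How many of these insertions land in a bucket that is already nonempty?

6

Insert 742: h=2, bucket 2 empty -> new chain.
Insert 455: h=0, bucket 0 empty -> new chain.
Insert 977: h=2, bucket 2 nonempty -> append to chain.
Insert 654: h=4, bucket 4 empty -> new chain.
Insert 596: h=1, bucket 1 empty -> new chain.
Insert 481: h=1, bucket 1 nonempty -> append to chain.
Insert 979: h=4, bucket 4 nonempty -> append to chain.
Insert 927: h=2, bucket 2 nonempty -> append to chain.
Insert 869: h=4, bucket 4 nonempty -> append to chain.
Insert 116: h=1, bucket 1 nonempty -> append to chain.
Final buckets:
0: 455
1: 596 -> 481 -> 116
2: 742 -> 977 -> 927
3: .
4: 654 -> 979 -> 869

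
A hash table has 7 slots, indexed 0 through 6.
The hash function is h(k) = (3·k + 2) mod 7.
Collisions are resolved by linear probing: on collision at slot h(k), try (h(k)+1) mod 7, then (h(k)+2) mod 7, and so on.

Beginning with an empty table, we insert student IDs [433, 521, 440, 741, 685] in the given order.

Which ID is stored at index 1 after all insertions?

433 hashes to 6; slot 6 is free -> place at 6.
521 hashes to 4; slot 4 is free -> place at 4.
440 hashes to 6; 6 taken -> place at 0.
741 hashes to 6; 6,0 taken -> place at 1.
685 hashes to 6; 6,0,1 taken -> place at 2.
Table: [440, 741, 685, _, 521, _, 433]

741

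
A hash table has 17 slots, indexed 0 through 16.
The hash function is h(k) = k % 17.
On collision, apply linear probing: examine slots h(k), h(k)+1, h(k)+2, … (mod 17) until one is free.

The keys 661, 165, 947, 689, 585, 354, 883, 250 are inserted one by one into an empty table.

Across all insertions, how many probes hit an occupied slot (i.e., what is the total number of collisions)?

Insert 661: h=15, slot 15 empty -> index 15.
Insert 165: h=12, slot 12 empty -> index 12.
Insert 947: h=12, slot 12 occupied -> index 13.
Insert 689: h=9, slot 9 empty -> index 9.
Insert 585: h=7, slot 7 empty -> index 7.
Insert 354: h=14, slot 14 empty -> index 14.
Insert 883: h=16, slot 16 empty -> index 16.
Insert 250: h=12, slots 12,13,14,15,16 occupied -> index 0.
Table: [250, _, _, _, _, _, _, 585, _, 689, _, _, 165, 947, 354, 661, 883]

6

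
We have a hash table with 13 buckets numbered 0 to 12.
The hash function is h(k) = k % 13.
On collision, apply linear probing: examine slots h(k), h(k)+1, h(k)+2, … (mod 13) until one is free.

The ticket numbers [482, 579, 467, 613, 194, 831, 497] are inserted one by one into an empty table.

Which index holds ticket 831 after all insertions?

Insert 482: h=1, slot 1 empty => index 1.
Insert 579: h=7, slot 7 empty => index 7.
Insert 467: h=12, slot 12 empty => index 12.
Insert 613: h=2, slot 2 empty => index 2.
Insert 194: h=12, slot 12 occupied => index 0.
Insert 831: h=12, slots 12,0,1,2 occupied => index 3.
Insert 497: h=3, slot 3 occupied => index 4.
Table: [194, 482, 613, 831, 497, ., ., 579, ., ., ., ., 467]

3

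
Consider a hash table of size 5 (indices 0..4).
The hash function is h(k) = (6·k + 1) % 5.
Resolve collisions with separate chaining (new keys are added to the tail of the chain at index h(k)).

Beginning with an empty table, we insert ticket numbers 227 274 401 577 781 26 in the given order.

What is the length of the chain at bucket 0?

1

Insert 227: h=3, bucket 3 empty → new chain.
Insert 274: h=0, bucket 0 empty → new chain.
Insert 401: h=2, bucket 2 empty → new chain.
Insert 577: h=3, bucket 3 nonempty → append to chain.
Insert 781: h=2, bucket 2 nonempty → append to chain.
Insert 26: h=2, bucket 2 nonempty → append to chain.
Final buckets:
0: 274
1: ∅
2: 401 -> 781 -> 26
3: 227 -> 577
4: ∅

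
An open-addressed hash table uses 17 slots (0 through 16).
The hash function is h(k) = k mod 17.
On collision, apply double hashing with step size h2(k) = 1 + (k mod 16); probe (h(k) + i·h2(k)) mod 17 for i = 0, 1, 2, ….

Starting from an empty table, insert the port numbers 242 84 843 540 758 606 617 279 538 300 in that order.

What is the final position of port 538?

242: h=4 => slot 4
84: h=16 => slot 16
843: h=10 => slot 10
540: h=13 => slot 13
758: h=10, h2=7, probe 10,0 => slot 0
606: h=11 => slot 11
617: h=5 => slot 5
279: h=7 => slot 7
538: h=11, h2=11, probe 11,5,16,10,4,15 => slot 15
300: h=11, h2=13, probe 11,7,3 => slot 3
Table: [758, -, -, 300, 242, 617, -, 279, -, -, 843, 606, -, 540, -, 538, 84]

15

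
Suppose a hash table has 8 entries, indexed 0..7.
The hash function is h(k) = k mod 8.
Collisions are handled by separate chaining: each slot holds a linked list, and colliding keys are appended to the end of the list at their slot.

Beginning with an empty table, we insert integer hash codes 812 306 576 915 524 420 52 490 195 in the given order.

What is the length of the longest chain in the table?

4

Insert 812: h=4, bucket 4 empty → new chain.
Insert 306: h=2, bucket 2 empty → new chain.
Insert 576: h=0, bucket 0 empty → new chain.
Insert 915: h=3, bucket 3 empty → new chain.
Insert 524: h=4, bucket 4 nonempty → append to chain.
Insert 420: h=4, bucket 4 nonempty → append to chain.
Insert 52: h=4, bucket 4 nonempty → append to chain.
Insert 490: h=2, bucket 2 nonempty → append to chain.
Insert 195: h=3, bucket 3 nonempty → append to chain.
Final buckets:
0: 576
1: ∅
2: 306 -> 490
3: 915 -> 195
4: 812 -> 524 -> 420 -> 52
5: ∅
6: ∅
7: ∅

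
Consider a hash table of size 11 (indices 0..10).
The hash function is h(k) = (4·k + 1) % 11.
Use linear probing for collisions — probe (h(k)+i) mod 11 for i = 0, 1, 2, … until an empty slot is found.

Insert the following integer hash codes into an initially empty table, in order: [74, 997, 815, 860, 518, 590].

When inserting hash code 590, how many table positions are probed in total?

74: h=0 => slot 0
997: h=7 => slot 7
815: h=5 => slot 5
860: h=9 => slot 9
518: h=5, probe 5,6 => slot 6
590: h=7, probe 7,8 => slot 8
Table: [74, _, _, _, _, 815, 518, 997, 590, 860, _]

2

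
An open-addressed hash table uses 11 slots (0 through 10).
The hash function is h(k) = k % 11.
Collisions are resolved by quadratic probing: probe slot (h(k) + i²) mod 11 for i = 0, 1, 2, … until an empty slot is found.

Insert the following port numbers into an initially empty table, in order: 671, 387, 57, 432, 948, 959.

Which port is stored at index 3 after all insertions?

57

Insert 671: h=0, slot 0 empty → index 0.
Insert 387: h=2, slot 2 empty → index 2.
Insert 57: h=2, slot 2 occupied → index 3.
Insert 432: h=3, slot 3 occupied → index 4.
Insert 948: h=2, slots 2,3 occupied → index 6.
Insert 959: h=2, slots 2,3,6,0 occupied → index 7.
Table: [671, —, 387, 57, 432, —, 948, 959, —, —, —]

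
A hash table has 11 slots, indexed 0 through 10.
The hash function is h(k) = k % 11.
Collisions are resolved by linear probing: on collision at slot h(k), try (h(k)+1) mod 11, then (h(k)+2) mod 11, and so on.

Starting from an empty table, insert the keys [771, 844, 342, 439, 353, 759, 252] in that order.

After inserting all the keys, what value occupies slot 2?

771: h=1 -> slot 1
844: h=8 -> slot 8
342: h=1, probe 1,2 -> slot 2
439: h=10 -> slot 10
353: h=1, probe 1,2,3 -> slot 3
759: h=0 -> slot 0
252: h=10, probe 10,0,1,2,3,4 -> slot 4
Table: [759, 771, 342, 353, 252, ∅, ∅, ∅, 844, ∅, 439]

342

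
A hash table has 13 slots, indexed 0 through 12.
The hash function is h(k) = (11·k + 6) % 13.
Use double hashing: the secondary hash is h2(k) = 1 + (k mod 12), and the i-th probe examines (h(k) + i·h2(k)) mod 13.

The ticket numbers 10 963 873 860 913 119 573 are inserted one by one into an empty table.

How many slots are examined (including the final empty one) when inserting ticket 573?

10 hashes to 12; slot 12 is free => place at 12.
963 hashes to 4; slot 4 is free => place at 4.
873 hashes to 2; slot 2 is free => place at 2.
860 hashes to 2, h2=9; 2 taken => place at 11.
913 hashes to 0; slot 0 is free => place at 0.
119 hashes to 2, h2=12; 2 taken => place at 1.
573 hashes to 4, h2=10; 4,1,11 taken => place at 8.
Table: [913, 119, 873, ., 963, ., ., ., 573, ., ., 860, 10]

4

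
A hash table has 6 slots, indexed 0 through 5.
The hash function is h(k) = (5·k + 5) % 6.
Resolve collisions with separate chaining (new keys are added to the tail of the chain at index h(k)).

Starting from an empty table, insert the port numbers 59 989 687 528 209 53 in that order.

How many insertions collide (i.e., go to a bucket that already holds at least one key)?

59 → bucket 0
989 → bucket 0 (collision)
687 → bucket 2
528 → bucket 5
209 → bucket 0 (collision)
53 → bucket 0 (collision)
Final buckets:
0: 59 -> 989 -> 209 -> 53
1: -
2: 687
3: -
4: -
5: 528

3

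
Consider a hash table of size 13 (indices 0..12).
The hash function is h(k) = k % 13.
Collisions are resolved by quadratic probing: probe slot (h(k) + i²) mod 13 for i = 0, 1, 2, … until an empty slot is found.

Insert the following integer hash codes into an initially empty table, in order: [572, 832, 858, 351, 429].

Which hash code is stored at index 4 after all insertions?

Insert 572: h=0, slot 0 empty -> index 0.
Insert 832: h=0, slot 0 occupied -> index 1.
Insert 858: h=0, slots 0,1 occupied -> index 4.
Insert 351: h=0, slots 0,1,4 occupied -> index 9.
Insert 429: h=0, slots 0,1,4,9 occupied -> index 3.
Table: [572, 832, ∅, 429, 858, ∅, ∅, ∅, ∅, 351, ∅, ∅, ∅]

858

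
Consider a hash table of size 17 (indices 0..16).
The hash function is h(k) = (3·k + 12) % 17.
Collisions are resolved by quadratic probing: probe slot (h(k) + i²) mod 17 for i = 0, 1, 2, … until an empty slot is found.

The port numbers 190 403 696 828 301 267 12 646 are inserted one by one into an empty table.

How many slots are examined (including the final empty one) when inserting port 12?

190: h=4 -> slot 4
403: h=14 -> slot 14
696: h=9 -> slot 9
828: h=14, probe 14,15 -> slot 15
301: h=14, probe 14,15,1 -> slot 1
267: h=14, probe 14,15,1,6 -> slot 6
12: h=14, probe 14,15,1,6,13 -> slot 13
646: h=12 -> slot 12
Table: [—, 301, —, —, 190, —, 267, —, —, 696, —, —, 646, 12, 403, 828, —]

5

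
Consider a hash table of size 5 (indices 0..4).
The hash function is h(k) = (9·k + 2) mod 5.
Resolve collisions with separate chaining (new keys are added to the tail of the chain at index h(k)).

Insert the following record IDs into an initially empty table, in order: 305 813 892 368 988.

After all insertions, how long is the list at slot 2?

1

305 -> bucket 2
813 -> bucket 4
892 -> bucket 0
368 -> bucket 4 (collision)
988 -> bucket 4 (collision)
Final buckets:
0: 892
1: .
2: 305
3: .
4: 813 -> 368 -> 988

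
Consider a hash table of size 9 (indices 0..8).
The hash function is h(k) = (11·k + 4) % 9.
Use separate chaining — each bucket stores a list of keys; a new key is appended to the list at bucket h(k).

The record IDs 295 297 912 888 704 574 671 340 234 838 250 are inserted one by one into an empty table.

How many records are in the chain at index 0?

295 → bucket 0
297 → bucket 4
912 → bucket 1
888 → bucket 7
704 → bucket 8
574 → bucket 0 (collision)
671 → bucket 5
340 → bucket 0 (collision)
234 → bucket 4 (collision)
838 → bucket 6
250 → bucket 0 (collision)
Final buckets:
0: 295 -> 574 -> 340 -> 250
1: 912
2: ∅
3: ∅
4: 297 -> 234
5: 671
6: 838
7: 888
8: 704

4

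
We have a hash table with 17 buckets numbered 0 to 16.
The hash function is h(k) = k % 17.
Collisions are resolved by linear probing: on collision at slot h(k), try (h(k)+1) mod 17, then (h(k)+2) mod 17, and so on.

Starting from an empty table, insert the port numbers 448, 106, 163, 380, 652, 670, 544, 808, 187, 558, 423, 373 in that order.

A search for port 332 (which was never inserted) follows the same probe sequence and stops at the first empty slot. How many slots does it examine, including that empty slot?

448: h=6 -> slot 6
106: h=4 -> slot 4
163: h=10 -> slot 10
380: h=6, probe 6,7 -> slot 7
652: h=6, probe 6,7,8 -> slot 8
670: h=7, probe 7,8,9 -> slot 9
544: h=0 -> slot 0
808: h=9, probe 9,10,11 -> slot 11
187: h=0, probe 0,1 -> slot 1
558: h=14 -> slot 14
423: h=15 -> slot 15
373: h=16 -> slot 16
Table: [544, 187, -, -, 106, -, 448, 380, 652, 670, 163, 808, -, -, 558, 423, 373]
Lookup 332: h=9, probe 9,10,11,12 → slot 12 empty, not found.

4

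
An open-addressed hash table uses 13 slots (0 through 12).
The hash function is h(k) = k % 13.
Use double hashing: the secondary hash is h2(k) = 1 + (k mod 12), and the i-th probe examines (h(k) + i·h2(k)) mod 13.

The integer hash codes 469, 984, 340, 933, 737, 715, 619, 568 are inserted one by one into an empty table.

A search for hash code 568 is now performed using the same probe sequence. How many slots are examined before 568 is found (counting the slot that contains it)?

3

469 hashes to 1; slot 1 is free -> place at 1.
984 hashes to 9; slot 9 is free -> place at 9.
340 hashes to 2; slot 2 is free -> place at 2.
933 hashes to 10; slot 10 is free -> place at 10.
737 hashes to 9, h2=6; 9,2 taken -> place at 8.
715 hashes to 0; slot 0 is free -> place at 0.
619 hashes to 8, h2=8; 8 taken -> place at 3.
568 hashes to 9, h2=5; 9,1 taken -> place at 6.
Table: [715, 469, 340, 619, ∅, ∅, 568, ∅, 737, 984, 933, ∅, ∅]
Lookup 568: h=9, h2=5, probe 9,1,6 → found at 6.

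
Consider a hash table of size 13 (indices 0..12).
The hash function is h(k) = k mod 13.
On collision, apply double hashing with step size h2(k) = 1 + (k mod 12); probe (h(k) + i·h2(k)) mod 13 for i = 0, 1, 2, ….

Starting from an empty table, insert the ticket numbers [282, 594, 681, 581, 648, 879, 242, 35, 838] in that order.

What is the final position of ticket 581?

2

Insert 282: h=9, slot 9 empty → index 9.
Insert 594: h=9, h2=7, slot 9 occupied → index 3.
Insert 681: h=5, slot 5 empty → index 5.
Insert 581: h=9, h2=6, slot 9 occupied → index 2.
Insert 648: h=11, slot 11 empty → index 11.
Insert 879: h=8, slot 8 empty → index 8.
Insert 242: h=8, h2=3, slots 8,11 occupied → index 1.
Insert 35: h=9, h2=12, slots 9,8 occupied → index 7.
Insert 838: h=6, slot 6 empty → index 6.
Table: [∅, 242, 581, 594, ∅, 681, 838, 35, 879, 282, ∅, 648, ∅]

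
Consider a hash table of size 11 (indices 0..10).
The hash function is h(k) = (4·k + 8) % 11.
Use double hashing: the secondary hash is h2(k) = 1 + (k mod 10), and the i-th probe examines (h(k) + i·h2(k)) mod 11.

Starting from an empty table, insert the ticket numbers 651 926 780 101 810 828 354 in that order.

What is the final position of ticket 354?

651 hashes to 5; slot 5 is free → place at 5.
926 hashes to 5, h2=7; 5 taken → place at 1.
780 hashes to 4; slot 4 is free → place at 4.
101 hashes to 5, h2=2; 5 taken → place at 7.
810 hashes to 3; slot 3 is free → place at 3.
828 hashes to 9; slot 9 is free → place at 9.
354 hashes to 5, h2=5; 5 taken → place at 10.
Table: [_, 926, _, 810, 780, 651, _, 101, _, 828, 354]

10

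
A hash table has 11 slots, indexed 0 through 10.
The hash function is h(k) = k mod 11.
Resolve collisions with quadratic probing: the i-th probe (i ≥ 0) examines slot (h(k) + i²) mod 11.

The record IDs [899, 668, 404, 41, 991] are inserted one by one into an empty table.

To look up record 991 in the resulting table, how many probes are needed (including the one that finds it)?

899 hashes to 8; slot 8 is free → place at 8.
668 hashes to 8; 8 taken → place at 9.
404 hashes to 8; 8,9 taken → place at 1.
41 hashes to 8; 8,9,1 taken → place at 6.
991 hashes to 1; 1 taken → place at 2.
Table: [-, 404, 991, -, -, -, 41, -, 899, 668, -]
Lookup 991: h=1, probe 1,2 → found at 2.

2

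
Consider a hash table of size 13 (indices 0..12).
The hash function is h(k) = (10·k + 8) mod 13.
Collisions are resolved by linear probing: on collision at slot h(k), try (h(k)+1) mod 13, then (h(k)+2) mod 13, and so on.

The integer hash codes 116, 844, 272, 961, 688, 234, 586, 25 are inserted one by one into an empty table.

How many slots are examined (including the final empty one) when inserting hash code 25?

116 hashes to 11; slot 11 is free -> place at 11.
844 hashes to 11; 11 taken -> place at 12.
272 hashes to 11; 11,12 taken -> place at 0.
961 hashes to 11; 11,12,0 taken -> place at 1.
688 hashes to 11; 11,12,0,1 taken -> place at 2.
234 hashes to 8; slot 8 is free -> place at 8.
586 hashes to 5; slot 5 is free -> place at 5.
25 hashes to 11; 11,12,0,1,2 taken -> place at 3.
Table: [272, 961, 688, 25, ., 586, ., ., 234, ., ., 116, 844]

6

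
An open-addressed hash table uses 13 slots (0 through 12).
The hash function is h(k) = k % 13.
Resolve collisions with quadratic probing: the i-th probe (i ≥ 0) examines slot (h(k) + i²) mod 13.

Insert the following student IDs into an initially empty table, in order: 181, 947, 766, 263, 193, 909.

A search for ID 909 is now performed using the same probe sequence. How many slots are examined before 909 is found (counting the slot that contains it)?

181 hashes to 12; slot 12 is free → place at 12.
947 hashes to 11; slot 11 is free → place at 11.
766 hashes to 12; 12 taken → place at 0.
263 hashes to 3; slot 3 is free → place at 3.
193 hashes to 11; 11,12 taken → place at 2.
909 hashes to 12; 12,0,3 taken → place at 8.
Table: [766, —, 193, 263, —, —, —, —, 909, —, —, 947, 181]
Lookup 909: h=12, probe 12,0,3,8 → found at 8.

4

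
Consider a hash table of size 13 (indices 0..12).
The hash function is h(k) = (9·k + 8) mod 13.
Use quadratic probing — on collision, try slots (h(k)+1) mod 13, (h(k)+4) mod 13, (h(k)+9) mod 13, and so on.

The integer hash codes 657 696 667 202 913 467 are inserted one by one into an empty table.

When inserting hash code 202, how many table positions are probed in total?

657: h=6 -> slot 6
696: h=6, probe 6,7 -> slot 7
667: h=5 -> slot 5
202: h=6, probe 6,7,10 -> slot 10
913: h=9 -> slot 9
467: h=12 -> slot 12
Table: [_, _, _, _, _, 667, 657, 696, _, 913, 202, _, 467]

3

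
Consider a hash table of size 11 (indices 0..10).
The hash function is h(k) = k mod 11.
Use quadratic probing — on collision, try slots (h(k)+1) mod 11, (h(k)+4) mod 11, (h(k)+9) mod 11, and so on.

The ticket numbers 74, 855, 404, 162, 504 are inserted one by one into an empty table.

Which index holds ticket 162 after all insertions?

74: h=8 => slot 8
855: h=8, probe 8,9 => slot 9
404: h=8, probe 8,9,1 => slot 1
162: h=8, probe 8,9,1,6 => slot 6
504: h=9, probe 9,10 => slot 10
Table: [., 404, ., ., ., ., 162, ., 74, 855, 504]

6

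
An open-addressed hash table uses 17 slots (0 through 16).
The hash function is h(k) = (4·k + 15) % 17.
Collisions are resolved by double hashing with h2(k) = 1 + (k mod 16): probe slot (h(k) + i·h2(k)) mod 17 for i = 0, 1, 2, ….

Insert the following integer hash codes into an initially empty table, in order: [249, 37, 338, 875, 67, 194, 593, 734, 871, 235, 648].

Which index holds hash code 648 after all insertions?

249 hashes to 8; slot 8 is free -> place at 8.
37 hashes to 10; slot 10 is free -> place at 10.
338 hashes to 7; slot 7 is free -> place at 7.
875 hashes to 13; slot 13 is free -> place at 13.
67 hashes to 11; slot 11 is free -> place at 11.
194 hashes to 9; slot 9 is free -> place at 9.
593 hashes to 7, h2=2; 7,9,11,13 taken -> place at 15.
734 hashes to 10, h2=15; 10,8 taken -> place at 6.
871 hashes to 14; slot 14 is free -> place at 14.
235 hashes to 3; slot 3 is free -> place at 3.
648 hashes to 6, h2=9; 6,15,7 taken -> place at 16.
Table: [_, _, _, 235, _, _, 734, 338, 249, 194, 37, 67, _, 875, 871, 593, 648]

16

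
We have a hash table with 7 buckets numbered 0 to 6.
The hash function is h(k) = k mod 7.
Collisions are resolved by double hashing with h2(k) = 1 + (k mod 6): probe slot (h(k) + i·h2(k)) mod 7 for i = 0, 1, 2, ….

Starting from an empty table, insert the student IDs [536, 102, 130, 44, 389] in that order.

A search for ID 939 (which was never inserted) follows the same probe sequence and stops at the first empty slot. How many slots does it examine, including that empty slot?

536: h=4 → slot 4
102: h=4, h2=1, probe 4,5 → slot 5
130: h=4, h2=5, probe 4,2 → slot 2
44: h=2, h2=3, probe 2,5,1 → slot 1
389: h=4, h2=6, probe 4,3 → slot 3
Table: [_, 44, 130, 389, 536, 102, _]
Lookup 939: h=1, h2=4, probe 1,5,2,6 → slot 6 empty, not found.

4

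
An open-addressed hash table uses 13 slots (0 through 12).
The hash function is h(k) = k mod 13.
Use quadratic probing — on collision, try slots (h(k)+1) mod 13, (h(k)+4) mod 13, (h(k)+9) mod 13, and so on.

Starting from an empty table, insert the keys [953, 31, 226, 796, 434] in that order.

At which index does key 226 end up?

Insert 953: h=4, slot 4 empty => index 4.
Insert 31: h=5, slot 5 empty => index 5.
Insert 226: h=5, slot 5 occupied => index 6.
Insert 796: h=3, slot 3 empty => index 3.
Insert 434: h=5, slots 5,6 occupied => index 9.
Table: [∅, ∅, ∅, 796, 953, 31, 226, ∅, ∅, 434, ∅, ∅, ∅]

6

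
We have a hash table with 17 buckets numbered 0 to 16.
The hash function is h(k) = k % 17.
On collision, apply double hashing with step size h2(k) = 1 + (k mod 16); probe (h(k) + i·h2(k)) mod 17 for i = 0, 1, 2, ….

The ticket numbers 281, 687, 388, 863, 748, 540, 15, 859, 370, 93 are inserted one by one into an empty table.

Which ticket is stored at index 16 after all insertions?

281 hashes to 9; slot 9 is free -> place at 9.
687 hashes to 7; slot 7 is free -> place at 7.
388 hashes to 14; slot 14 is free -> place at 14.
863 hashes to 13; slot 13 is free -> place at 13.
748 hashes to 0; slot 0 is free -> place at 0.
540 hashes to 13, h2=13; 13,9 taken -> place at 5.
15 hashes to 15; slot 15 is free -> place at 15.
859 hashes to 9, h2=12; 9 taken -> place at 4.
370 hashes to 13, h2=3; 13 taken -> place at 16.
93 hashes to 8; slot 8 is free -> place at 8.
Table: [748, ., ., ., 859, 540, ., 687, 93, 281, ., ., ., 863, 388, 15, 370]

370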